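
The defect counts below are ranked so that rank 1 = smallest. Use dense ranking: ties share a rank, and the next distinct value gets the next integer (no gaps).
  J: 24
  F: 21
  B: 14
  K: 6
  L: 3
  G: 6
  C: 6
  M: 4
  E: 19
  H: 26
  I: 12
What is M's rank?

Sorted (ascending): 3, 4, 6, 6, 6, 12, 14, 19, 21, 24, 26
The 3 values of 6 share dense rank 3.
Remaining distinct values take the next consecutive integers.
M has value 4 → rank 2.

2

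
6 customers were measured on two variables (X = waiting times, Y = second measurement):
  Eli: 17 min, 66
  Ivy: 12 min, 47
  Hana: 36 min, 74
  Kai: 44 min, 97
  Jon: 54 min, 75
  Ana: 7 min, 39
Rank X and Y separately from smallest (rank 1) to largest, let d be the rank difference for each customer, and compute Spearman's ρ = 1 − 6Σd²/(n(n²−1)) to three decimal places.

0.943

Ranks of variable 1: 3, 2, 4, 5, 6, 1
Ranks of variable 2: 3, 2, 4, 6, 5, 1
d = r₁ − r₂: 0, 0, 0, -1, 1, 0
d²: 0, 0, 0, 1, 1, 0; Σd² = 2
ρ = 1 − 6·2/(6·35) = 1 − 12/210 = 0.943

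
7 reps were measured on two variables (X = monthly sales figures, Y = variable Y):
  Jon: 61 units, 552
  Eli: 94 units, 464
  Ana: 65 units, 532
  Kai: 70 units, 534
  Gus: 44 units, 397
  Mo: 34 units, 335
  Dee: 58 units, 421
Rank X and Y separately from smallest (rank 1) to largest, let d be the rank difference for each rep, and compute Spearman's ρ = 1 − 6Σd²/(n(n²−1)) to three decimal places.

Ranks of variable 1: 4, 7, 5, 6, 2, 1, 3
Ranks of variable 2: 7, 4, 5, 6, 2, 1, 3
d = r₁ − r₂: -3, 3, 0, 0, 0, 0, 0
d²: 9, 9, 0, 0, 0, 0, 0; Σd² = 18
ρ = 1 − 6·18/(7·48) = 1 − 108/336 = 0.679

0.679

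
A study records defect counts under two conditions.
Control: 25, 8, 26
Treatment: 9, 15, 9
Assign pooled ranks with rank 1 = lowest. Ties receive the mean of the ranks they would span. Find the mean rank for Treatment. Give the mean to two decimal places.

Sorted (ascending): 8, 9, 9, 15, 25, 26
The 2 values of 9 occupy positions 2–3 → average rank (2+3)/2 = 2.5.
Treatment values → pooled ranks: 9→2.5, 15→4, 9→2.5
Mean rank = (2.5 + 4 + 2.5) / 3 = 3.00

3.00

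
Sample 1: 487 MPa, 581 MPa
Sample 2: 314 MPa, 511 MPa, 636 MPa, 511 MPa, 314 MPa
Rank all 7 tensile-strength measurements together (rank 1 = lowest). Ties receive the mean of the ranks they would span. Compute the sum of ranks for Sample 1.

9

Sorted (ascending): 314, 314, 487, 511, 511, 581, 636
The 2 values of 314 occupy positions 1–2 → average rank (1+2)/2 = 1.5.
The 2 values of 511 occupy positions 4–5 → average rank (4+5)/2 = 4.5.
Sample 1 values → pooled ranks: 487→3, 581→6
Rank sum = 3 + 6 = 9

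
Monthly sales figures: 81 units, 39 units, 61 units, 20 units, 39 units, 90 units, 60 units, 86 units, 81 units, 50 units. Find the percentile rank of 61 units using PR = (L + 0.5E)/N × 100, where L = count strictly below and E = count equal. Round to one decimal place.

55.0

N = 10.
Strictly below 61: 5. Equal to 61: 1.
PR = (5 + 0.5·1)/10 × 100 = 55.0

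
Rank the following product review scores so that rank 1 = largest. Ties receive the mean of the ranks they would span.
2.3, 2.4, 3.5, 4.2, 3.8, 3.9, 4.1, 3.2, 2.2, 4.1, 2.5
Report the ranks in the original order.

10, 9, 6, 1, 5, 4, 2.5, 7, 11, 2.5, 8

Sorted (descending): 4.2, 4.1, 4.1, 3.9, 3.8, 3.5, 3.2, 2.5, 2.4, 2.3, 2.2
The 2 values of 4.1 occupy positions 2–3 → average rank (2+3)/2 = 2.5.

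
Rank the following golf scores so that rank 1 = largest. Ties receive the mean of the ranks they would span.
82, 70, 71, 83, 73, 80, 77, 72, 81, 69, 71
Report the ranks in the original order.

2, 10, 8.5, 1, 6, 4, 5, 7, 3, 11, 8.5

Sorted (descending): 83, 82, 81, 80, 77, 73, 72, 71, 71, 70, 69
The 2 values of 71 occupy positions 8–9 → average rank (8+9)/2 = 8.5.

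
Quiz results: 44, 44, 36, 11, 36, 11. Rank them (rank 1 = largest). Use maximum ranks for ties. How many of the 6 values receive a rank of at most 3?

Sorted (descending): 44, 44, 36, 36, 11, 11
The 2 values of 44 occupy positions 1–2 → each gets rank 2.
The 2 values of 36 occupy positions 3–4 → each gets rank 4.
The 2 values of 11 occupy positions 5–6 → each gets rank 6.
Ranks ≤ 3: {2, 2} → 2 values.

2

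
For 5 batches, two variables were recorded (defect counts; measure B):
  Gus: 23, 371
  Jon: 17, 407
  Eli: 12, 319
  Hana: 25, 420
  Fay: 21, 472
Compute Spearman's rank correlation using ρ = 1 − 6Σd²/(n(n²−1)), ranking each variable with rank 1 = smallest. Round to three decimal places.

0.500

Ranks of variable 1: 4, 2, 1, 5, 3
Ranks of variable 2: 2, 3, 1, 4, 5
d = r₁ − r₂: 2, -1, 0, 1, -2
d²: 4, 1, 0, 1, 4; Σd² = 10
ρ = 1 − 6·10/(5·24) = 1 − 60/120 = 0.500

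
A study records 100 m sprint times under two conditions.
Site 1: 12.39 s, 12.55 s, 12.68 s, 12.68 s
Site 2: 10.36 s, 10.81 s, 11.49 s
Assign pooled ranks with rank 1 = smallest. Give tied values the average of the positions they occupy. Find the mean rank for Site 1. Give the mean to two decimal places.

Sorted (ascending): 10.36, 10.81, 11.49, 12.39, 12.55, 12.68, 12.68
The 2 values of 12.68 occupy positions 6–7 → average rank (6+7)/2 = 6.5.
Site 1 values → pooled ranks: 12.39→4, 12.55→5, 12.68→6.5, 12.68→6.5
Mean rank = (4 + 5 + 6.5 + 6.5) / 4 = 5.50

5.50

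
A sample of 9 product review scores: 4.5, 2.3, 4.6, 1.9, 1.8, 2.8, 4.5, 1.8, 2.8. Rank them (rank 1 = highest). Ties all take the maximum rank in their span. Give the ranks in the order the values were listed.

Sorted (descending): 4.6, 4.5, 4.5, 2.8, 2.8, 2.3, 1.9, 1.8, 1.8
The 2 values of 4.5 occupy positions 2–3 → each gets rank 3.
The 2 values of 2.8 occupy positions 4–5 → each gets rank 5.
The 2 values of 1.8 occupy positions 8–9 → each gets rank 9.

3, 6, 1, 7, 9, 5, 3, 9, 5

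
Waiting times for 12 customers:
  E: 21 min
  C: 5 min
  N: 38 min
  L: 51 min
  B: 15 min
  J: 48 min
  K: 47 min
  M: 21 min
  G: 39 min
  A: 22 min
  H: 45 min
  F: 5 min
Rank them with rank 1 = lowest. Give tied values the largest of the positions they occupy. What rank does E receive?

Sorted (ascending): 5, 5, 15, 21, 21, 22, 38, 39, 45, 47, 48, 51
The 2 values of 5 occupy positions 1–2 → each gets rank 2.
The 2 values of 21 occupy positions 4–5 → each gets rank 5.
E has value 21 min → rank 5.

5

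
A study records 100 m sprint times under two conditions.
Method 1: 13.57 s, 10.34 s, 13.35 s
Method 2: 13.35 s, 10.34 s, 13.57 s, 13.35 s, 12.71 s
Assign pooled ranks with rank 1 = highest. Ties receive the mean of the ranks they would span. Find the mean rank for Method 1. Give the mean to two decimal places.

Sorted (descending): 13.57, 13.57, 13.35, 13.35, 13.35, 12.71, 10.34, 10.34
The 2 values of 13.57 occupy positions 1–2 → average rank (1+2)/2 = 1.5.
The 3 values of 13.35 occupy positions 3–5 → average rank 4.
The 2 values of 10.34 occupy positions 7–8 → average rank (7+8)/2 = 7.5.
Method 1 values → pooled ranks: 13.57→1.5, 10.34→7.5, 13.35→4
Mean rank = (1.5 + 7.5 + 4) / 3 = 4.33

4.33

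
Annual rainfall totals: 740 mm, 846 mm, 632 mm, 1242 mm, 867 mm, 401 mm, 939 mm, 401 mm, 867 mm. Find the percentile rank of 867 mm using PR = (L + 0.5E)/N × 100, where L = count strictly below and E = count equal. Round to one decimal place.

66.7

N = 9.
Strictly below 867: 5. Equal to 867: 2.
PR = (5 + 0.5·2)/9 × 100 = 66.7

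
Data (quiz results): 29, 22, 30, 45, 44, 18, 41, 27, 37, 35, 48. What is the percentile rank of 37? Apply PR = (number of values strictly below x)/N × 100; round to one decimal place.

54.5

N = 11.
Strictly below 37: 6. Equal to 37: 1.
PR = 6/11 × 100 = 54.5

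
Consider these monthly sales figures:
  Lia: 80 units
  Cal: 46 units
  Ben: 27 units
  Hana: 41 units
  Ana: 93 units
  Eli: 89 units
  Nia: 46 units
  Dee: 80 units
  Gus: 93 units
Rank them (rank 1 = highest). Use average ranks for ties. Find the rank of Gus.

1.5

Sorted (descending): 93, 93, 89, 80, 80, 46, 46, 41, 27
The 2 values of 93 occupy positions 1–2 → average rank (1+2)/2 = 1.5.
The 2 values of 80 occupy positions 4–5 → average rank (4+5)/2 = 4.5.
The 2 values of 46 occupy positions 6–7 → average rank (6+7)/2 = 6.5.
Gus has value 93 units → rank 1.5.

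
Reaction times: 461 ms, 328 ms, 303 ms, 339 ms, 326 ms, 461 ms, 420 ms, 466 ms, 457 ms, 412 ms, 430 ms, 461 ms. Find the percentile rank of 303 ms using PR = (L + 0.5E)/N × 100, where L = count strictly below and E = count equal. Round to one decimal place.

N = 12.
Strictly below 303: 0. Equal to 303: 1.
PR = (0 + 0.5·1)/12 × 100 = 4.2

4.2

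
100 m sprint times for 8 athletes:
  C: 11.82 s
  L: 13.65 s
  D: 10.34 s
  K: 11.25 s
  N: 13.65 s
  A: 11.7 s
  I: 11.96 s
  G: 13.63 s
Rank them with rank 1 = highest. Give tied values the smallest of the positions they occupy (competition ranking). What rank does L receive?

1

Sorted (descending): 13.65, 13.65, 13.63, 11.96, 11.82, 11.7, 11.25, 10.34
The 2 values of 13.65 occupy positions 1–2 → each gets rank 1.
L has value 13.65 s → rank 1.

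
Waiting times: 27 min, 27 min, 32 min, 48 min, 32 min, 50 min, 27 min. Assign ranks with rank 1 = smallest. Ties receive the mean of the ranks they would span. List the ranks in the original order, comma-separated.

Sorted (ascending): 27, 27, 27, 32, 32, 48, 50
The 3 values of 27 occupy positions 1–3 → average rank 2.
The 2 values of 32 occupy positions 4–5 → average rank (4+5)/2 = 4.5.

2, 2, 4.5, 6, 4.5, 7, 2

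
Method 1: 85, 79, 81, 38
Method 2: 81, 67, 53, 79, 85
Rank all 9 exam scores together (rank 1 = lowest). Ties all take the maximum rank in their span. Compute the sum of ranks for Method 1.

Sorted (ascending): 38, 53, 67, 79, 79, 81, 81, 85, 85
The 2 values of 79 occupy positions 4–5 → each gets rank 5.
The 2 values of 81 occupy positions 6–7 → each gets rank 7.
The 2 values of 85 occupy positions 8–9 → each gets rank 9.
Method 1 values → pooled ranks: 85→9, 79→5, 81→7, 38→1
Rank sum = 9 + 5 + 7 + 1 = 22

22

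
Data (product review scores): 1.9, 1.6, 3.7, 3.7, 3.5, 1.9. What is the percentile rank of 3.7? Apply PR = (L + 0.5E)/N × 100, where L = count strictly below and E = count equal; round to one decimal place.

N = 6.
Strictly below 3.7: 4. Equal to 3.7: 2.
PR = (4 + 0.5·2)/6 × 100 = 83.3

83.3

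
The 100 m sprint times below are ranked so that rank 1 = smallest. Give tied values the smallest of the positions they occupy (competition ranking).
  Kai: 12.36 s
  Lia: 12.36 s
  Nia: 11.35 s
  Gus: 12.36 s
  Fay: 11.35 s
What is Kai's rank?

Sorted (ascending): 11.35, 11.35, 12.36, 12.36, 12.36
The 2 values of 11.35 occupy positions 1–2 → each gets rank 1.
The 3 values of 12.36 occupy positions 3–5 → each gets rank 3.
Kai has value 12.36 s → rank 3.

3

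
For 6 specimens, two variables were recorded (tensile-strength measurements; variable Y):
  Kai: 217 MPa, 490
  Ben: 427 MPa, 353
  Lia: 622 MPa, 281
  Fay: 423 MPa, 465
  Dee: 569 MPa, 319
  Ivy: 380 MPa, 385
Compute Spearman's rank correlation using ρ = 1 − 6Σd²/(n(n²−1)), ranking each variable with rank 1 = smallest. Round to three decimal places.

-0.943

Ranks of variable 1: 1, 4, 6, 3, 5, 2
Ranks of variable 2: 6, 3, 1, 5, 2, 4
d = r₁ − r₂: -5, 1, 5, -2, 3, -2
d²: 25, 1, 25, 4, 9, 4; Σd² = 68
ρ = 1 − 6·68/(6·35) = 1 − 408/210 = -0.943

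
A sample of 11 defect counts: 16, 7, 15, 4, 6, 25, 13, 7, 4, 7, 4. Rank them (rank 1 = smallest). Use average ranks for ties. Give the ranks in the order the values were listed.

10, 6, 9, 2, 4, 11, 8, 6, 2, 6, 2

Sorted (ascending): 4, 4, 4, 6, 7, 7, 7, 13, 15, 16, 25
The 3 values of 4 occupy positions 1–3 → average rank 2.
The 3 values of 7 occupy positions 5–7 → average rank 6.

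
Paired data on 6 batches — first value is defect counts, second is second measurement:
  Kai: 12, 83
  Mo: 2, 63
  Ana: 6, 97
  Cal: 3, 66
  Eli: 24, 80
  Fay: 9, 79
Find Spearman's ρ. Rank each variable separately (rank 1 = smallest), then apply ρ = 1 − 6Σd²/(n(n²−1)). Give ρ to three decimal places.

Ranks of variable 1: 5, 1, 3, 2, 6, 4
Ranks of variable 2: 5, 1, 6, 2, 4, 3
d = r₁ − r₂: 0, 0, -3, 0, 2, 1
d²: 0, 0, 9, 0, 4, 1; Σd² = 14
ρ = 1 − 6·14/(6·35) = 1 − 84/210 = 0.600

0.600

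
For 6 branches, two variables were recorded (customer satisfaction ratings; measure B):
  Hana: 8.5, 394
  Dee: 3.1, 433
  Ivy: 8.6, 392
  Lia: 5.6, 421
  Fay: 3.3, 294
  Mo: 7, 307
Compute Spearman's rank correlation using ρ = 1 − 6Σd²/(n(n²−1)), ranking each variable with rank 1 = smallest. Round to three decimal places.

Ranks of variable 1: 5, 1, 6, 3, 2, 4
Ranks of variable 2: 4, 6, 3, 5, 1, 2
d = r₁ − r₂: 1, -5, 3, -2, 1, 2
d²: 1, 25, 9, 4, 1, 4; Σd² = 44
ρ = 1 − 6·44/(6·35) = 1 − 264/210 = -0.257

-0.257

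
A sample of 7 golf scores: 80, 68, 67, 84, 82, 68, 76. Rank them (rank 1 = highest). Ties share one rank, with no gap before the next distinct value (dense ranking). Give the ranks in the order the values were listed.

3, 5, 6, 1, 2, 5, 4

Sorted (descending): 84, 82, 80, 76, 68, 68, 67
The 2 values of 68 share dense rank 5.
Remaining distinct values take the next consecutive integers.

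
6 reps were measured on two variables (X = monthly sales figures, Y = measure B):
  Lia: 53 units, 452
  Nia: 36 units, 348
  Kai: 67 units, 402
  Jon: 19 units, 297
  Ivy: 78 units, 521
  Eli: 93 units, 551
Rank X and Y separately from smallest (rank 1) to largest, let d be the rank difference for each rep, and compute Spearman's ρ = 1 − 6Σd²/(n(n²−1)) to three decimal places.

0.943

Ranks of variable 1: 3, 2, 4, 1, 5, 6
Ranks of variable 2: 4, 2, 3, 1, 5, 6
d = r₁ − r₂: -1, 0, 1, 0, 0, 0
d²: 1, 0, 1, 0, 0, 0; Σd² = 2
ρ = 1 − 6·2/(6·35) = 1 − 12/210 = 0.943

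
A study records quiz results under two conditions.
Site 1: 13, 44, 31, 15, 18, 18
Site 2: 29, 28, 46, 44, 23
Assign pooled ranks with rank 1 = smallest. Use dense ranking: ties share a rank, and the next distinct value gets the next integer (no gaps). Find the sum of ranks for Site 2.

Sorted (ascending): 13, 15, 18, 18, 23, 28, 29, 31, 44, 44, 46
The 2 values of 18 share dense rank 3.
The 2 values of 44 share dense rank 8.
Remaining distinct values take the next consecutive integers.
Site 2 values → pooled ranks: 29→6, 28→5, 46→9, 44→8, 23→4
Rank sum = 6 + 5 + 9 + 8 + 4 = 32

32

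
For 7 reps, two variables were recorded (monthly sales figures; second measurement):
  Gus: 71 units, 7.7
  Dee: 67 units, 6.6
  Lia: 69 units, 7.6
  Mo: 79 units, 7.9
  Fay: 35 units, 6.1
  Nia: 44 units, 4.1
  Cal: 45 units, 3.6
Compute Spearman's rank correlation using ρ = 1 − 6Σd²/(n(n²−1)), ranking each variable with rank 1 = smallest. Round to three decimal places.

0.857

Ranks of variable 1: 6, 4, 5, 7, 1, 2, 3
Ranks of variable 2: 6, 4, 5, 7, 3, 2, 1
d = r₁ − r₂: 0, 0, 0, 0, -2, 0, 2
d²: 0, 0, 0, 0, 4, 0, 4; Σd² = 8
ρ = 1 − 6·8/(7·48) = 1 − 48/336 = 0.857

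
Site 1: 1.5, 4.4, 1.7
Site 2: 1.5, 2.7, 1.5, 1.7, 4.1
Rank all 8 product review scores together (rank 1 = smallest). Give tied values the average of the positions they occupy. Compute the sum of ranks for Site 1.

14.5

Sorted (ascending): 1.5, 1.5, 1.5, 1.7, 1.7, 2.7, 4.1, 4.4
The 3 values of 1.5 occupy positions 1–3 → average rank 2.
The 2 values of 1.7 occupy positions 4–5 → average rank (4+5)/2 = 4.5.
Site 1 values → pooled ranks: 1.5→2, 4.4→8, 1.7→4.5
Rank sum = 2 + 8 + 4.5 = 14.5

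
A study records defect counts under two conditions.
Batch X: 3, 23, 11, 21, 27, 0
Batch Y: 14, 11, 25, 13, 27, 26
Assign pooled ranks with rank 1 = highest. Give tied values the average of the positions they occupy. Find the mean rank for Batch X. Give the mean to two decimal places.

Sorted (descending): 27, 27, 26, 25, 23, 21, 14, 13, 11, 11, 3, 0
The 2 values of 27 occupy positions 1–2 → average rank (1+2)/2 = 1.5.
The 2 values of 11 occupy positions 9–10 → average rank (9+10)/2 = 9.5.
Batch X values → pooled ranks: 3→11, 23→5, 11→9.5, 21→6, 27→1.5, 0→12
Mean rank = (11 + 5 + 9.5 + 6 + 1.5 + 12) / 6 = 7.50

7.50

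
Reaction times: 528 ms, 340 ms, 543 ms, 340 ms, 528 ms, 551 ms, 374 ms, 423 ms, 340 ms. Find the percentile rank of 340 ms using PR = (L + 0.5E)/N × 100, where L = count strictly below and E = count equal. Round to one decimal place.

16.7

N = 9.
Strictly below 340: 0. Equal to 340: 3.
PR = (0 + 0.5·3)/9 × 100 = 16.7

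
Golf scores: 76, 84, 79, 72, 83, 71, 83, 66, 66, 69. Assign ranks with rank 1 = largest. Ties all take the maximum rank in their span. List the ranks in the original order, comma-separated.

Sorted (descending): 84, 83, 83, 79, 76, 72, 71, 69, 66, 66
The 2 values of 83 occupy positions 2–3 → each gets rank 3.
The 2 values of 66 occupy positions 9–10 → each gets rank 10.

5, 1, 4, 6, 3, 7, 3, 10, 10, 8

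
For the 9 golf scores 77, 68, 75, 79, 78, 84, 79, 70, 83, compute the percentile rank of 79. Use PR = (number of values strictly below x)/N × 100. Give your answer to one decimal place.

55.6

N = 9.
Strictly below 79: 5. Equal to 79: 2.
PR = 5/9 × 100 = 55.6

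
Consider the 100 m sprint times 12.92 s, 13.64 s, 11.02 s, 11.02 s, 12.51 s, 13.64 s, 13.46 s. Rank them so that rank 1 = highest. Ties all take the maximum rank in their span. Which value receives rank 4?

Sorted (descending): 13.64, 13.64, 13.46, 12.92, 12.51, 11.02, 11.02
The 2 values of 13.64 occupy positions 1–2 → each gets rank 2.
The 2 values of 11.02 occupy positions 6–7 → each gets rank 7.
Rank 4 → value 12.92.

12.92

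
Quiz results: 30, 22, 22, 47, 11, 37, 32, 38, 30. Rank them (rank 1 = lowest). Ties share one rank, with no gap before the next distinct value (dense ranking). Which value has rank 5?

37

Sorted (ascending): 11, 22, 22, 30, 30, 32, 37, 38, 47
The 2 values of 22 share dense rank 2.
The 2 values of 30 share dense rank 3.
Remaining distinct values take the next consecutive integers.
Rank 5 → value 37.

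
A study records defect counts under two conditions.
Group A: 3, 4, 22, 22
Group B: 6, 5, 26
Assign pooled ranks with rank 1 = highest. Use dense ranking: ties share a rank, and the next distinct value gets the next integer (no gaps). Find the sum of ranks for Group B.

Sorted (descending): 26, 22, 22, 6, 5, 4, 3
The 2 values of 22 share dense rank 2.
Remaining distinct values take the next consecutive integers.
Group B values → pooled ranks: 6→3, 5→4, 26→1
Rank sum = 3 + 4 + 1 = 8

8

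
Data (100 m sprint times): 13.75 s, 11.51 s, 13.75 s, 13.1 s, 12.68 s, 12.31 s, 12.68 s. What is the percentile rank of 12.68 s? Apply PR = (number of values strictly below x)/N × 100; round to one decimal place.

28.6

N = 7.
Strictly below 12.68: 2. Equal to 12.68: 2.
PR = 2/7 × 100 = 28.6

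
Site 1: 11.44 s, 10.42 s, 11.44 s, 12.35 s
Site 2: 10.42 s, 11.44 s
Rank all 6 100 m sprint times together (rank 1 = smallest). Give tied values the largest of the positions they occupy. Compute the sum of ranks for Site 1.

Sorted (ascending): 10.42, 10.42, 11.44, 11.44, 11.44, 12.35
The 2 values of 10.42 occupy positions 1–2 → each gets rank 2.
The 3 values of 11.44 occupy positions 3–5 → each gets rank 5.
Site 1 values → pooled ranks: 11.44→5, 10.42→2, 11.44→5, 12.35→6
Rank sum = 5 + 2 + 5 + 6 = 18

18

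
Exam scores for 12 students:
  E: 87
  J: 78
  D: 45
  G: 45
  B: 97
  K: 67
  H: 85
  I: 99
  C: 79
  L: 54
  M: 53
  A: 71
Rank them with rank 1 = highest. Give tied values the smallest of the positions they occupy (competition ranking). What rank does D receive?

Sorted (descending): 99, 97, 87, 85, 79, 78, 71, 67, 54, 53, 45, 45
The 2 values of 45 occupy positions 11–12 → each gets rank 11.
D has value 45 → rank 11.

11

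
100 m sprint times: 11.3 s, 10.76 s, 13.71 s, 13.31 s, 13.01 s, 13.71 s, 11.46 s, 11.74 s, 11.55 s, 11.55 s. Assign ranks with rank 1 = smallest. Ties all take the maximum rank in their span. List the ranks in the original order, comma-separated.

Sorted (ascending): 10.76, 11.3, 11.46, 11.55, 11.55, 11.74, 13.01, 13.31, 13.71, 13.71
The 2 values of 11.55 occupy positions 4–5 → each gets rank 5.
The 2 values of 13.71 occupy positions 9–10 → each gets rank 10.

2, 1, 10, 8, 7, 10, 3, 6, 5, 5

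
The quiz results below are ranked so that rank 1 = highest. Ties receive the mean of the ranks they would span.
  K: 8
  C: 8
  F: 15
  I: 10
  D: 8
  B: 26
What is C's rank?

5

Sorted (descending): 26, 15, 10, 8, 8, 8
The 3 values of 8 occupy positions 4–6 → average rank 5.
C has value 8 → rank 5.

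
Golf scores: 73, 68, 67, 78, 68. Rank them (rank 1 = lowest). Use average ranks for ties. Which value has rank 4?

Sorted (ascending): 67, 68, 68, 73, 78
The 2 values of 68 occupy positions 2–3 → average rank (2+3)/2 = 2.5.
Rank 4 → value 73.

73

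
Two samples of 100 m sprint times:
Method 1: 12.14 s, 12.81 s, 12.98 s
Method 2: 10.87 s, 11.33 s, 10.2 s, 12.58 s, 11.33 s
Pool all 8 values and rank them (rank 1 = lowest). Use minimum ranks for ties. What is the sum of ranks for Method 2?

Sorted (ascending): 10.2, 10.87, 11.33, 11.33, 12.14, 12.58, 12.81, 12.98
The 2 values of 11.33 occupy positions 3–4 → each gets rank 3.
Method 2 values → pooled ranks: 10.87→2, 11.33→3, 10.2→1, 12.58→6, 11.33→3
Rank sum = 2 + 3 + 1 + 6 + 3 = 15

15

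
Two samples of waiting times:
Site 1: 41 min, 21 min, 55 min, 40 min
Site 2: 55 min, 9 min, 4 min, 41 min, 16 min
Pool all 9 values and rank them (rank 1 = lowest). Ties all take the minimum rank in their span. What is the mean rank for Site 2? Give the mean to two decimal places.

4.00

Sorted (ascending): 4, 9, 16, 21, 40, 41, 41, 55, 55
The 2 values of 41 occupy positions 6–7 → each gets rank 6.
The 2 values of 55 occupy positions 8–9 → each gets rank 8.
Site 2 values → pooled ranks: 55→8, 9→2, 4→1, 41→6, 16→3
Mean rank = (8 + 2 + 1 + 6 + 3) / 5 = 4.00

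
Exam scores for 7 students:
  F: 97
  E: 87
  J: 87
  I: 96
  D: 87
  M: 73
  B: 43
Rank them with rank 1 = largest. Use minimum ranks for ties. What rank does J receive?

3

Sorted (descending): 97, 96, 87, 87, 87, 73, 43
The 3 values of 87 occupy positions 3–5 → each gets rank 3.
J has value 87 → rank 3.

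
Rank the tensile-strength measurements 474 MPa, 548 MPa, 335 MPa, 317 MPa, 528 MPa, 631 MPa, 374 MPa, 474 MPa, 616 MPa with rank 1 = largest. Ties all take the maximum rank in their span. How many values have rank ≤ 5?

4

Sorted (descending): 631, 616, 548, 528, 474, 474, 374, 335, 317
The 2 values of 474 occupy positions 5–6 → each gets rank 6.
Ranks ≤ 5: {1, 2, 3, 4} → 4 values.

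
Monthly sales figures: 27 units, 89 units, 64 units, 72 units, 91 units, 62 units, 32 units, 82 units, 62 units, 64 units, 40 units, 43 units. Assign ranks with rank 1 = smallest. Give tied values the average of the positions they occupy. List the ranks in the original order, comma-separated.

1, 11, 7.5, 9, 12, 5.5, 2, 10, 5.5, 7.5, 3, 4

Sorted (ascending): 27, 32, 40, 43, 62, 62, 64, 64, 72, 82, 89, 91
The 2 values of 62 occupy positions 5–6 → average rank (5+6)/2 = 5.5.
The 2 values of 64 occupy positions 7–8 → average rank (7+8)/2 = 7.5.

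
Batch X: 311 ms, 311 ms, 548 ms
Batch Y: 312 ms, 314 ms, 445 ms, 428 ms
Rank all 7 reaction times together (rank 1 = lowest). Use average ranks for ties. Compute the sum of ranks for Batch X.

Sorted (ascending): 311, 311, 312, 314, 428, 445, 548
The 2 values of 311 occupy positions 1–2 → average rank (1+2)/2 = 1.5.
Batch X values → pooled ranks: 311→1.5, 311→1.5, 548→7
Rank sum = 1.5 + 1.5 + 7 = 10

10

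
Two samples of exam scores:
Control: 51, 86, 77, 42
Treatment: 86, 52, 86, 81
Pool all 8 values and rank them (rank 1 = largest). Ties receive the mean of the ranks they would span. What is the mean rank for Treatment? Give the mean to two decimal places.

3.50

Sorted (descending): 86, 86, 86, 81, 77, 52, 51, 42
The 3 values of 86 occupy positions 1–3 → average rank 2.
Treatment values → pooled ranks: 86→2, 52→6, 86→2, 81→4
Mean rank = (2 + 6 + 2 + 4) / 4 = 3.50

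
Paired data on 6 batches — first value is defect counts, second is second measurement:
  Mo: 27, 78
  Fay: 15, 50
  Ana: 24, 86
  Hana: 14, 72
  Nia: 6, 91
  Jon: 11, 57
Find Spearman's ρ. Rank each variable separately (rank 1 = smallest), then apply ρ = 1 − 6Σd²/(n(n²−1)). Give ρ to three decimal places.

-0.086

Ranks of variable 1: 6, 4, 5, 3, 1, 2
Ranks of variable 2: 4, 1, 5, 3, 6, 2
d = r₁ − r₂: 2, 3, 0, 0, -5, 0
d²: 4, 9, 0, 0, 25, 0; Σd² = 38
ρ = 1 − 6·38/(6·35) = 1 − 228/210 = -0.086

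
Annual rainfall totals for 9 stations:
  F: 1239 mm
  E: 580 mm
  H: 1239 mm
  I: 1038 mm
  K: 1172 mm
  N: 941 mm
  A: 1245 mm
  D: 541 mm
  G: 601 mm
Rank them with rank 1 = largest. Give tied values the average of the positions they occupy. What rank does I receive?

Sorted (descending): 1245, 1239, 1239, 1172, 1038, 941, 601, 580, 541
The 2 values of 1239 occupy positions 2–3 → average rank (2+3)/2 = 2.5.
I has value 1038 mm → rank 5.

5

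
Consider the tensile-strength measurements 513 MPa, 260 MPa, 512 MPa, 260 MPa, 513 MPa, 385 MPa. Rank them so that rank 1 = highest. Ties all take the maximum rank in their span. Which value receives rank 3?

512

Sorted (descending): 513, 513, 512, 385, 260, 260
The 2 values of 513 occupy positions 1–2 → each gets rank 2.
The 2 values of 260 occupy positions 5–6 → each gets rank 6.
Rank 3 → value 512.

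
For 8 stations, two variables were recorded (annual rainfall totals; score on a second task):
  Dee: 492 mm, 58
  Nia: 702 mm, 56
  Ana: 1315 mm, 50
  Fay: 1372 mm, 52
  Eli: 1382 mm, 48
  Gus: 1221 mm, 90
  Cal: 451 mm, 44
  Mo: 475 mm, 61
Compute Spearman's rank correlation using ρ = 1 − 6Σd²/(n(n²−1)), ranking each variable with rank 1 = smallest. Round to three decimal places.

-0.167

Ranks of variable 1: 3, 4, 6, 7, 8, 5, 1, 2
Ranks of variable 2: 6, 5, 3, 4, 2, 8, 1, 7
d = r₁ − r₂: -3, -1, 3, 3, 6, -3, 0, -5
d²: 9, 1, 9, 9, 36, 9, 0, 25; Σd² = 98
ρ = 1 − 6·98/(8·63) = 1 − 588/504 = -0.167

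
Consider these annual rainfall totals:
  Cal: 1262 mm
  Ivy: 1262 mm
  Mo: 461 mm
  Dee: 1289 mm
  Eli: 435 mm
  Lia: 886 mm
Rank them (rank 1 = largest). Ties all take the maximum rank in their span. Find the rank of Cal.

Sorted (descending): 1289, 1262, 1262, 886, 461, 435
The 2 values of 1262 occupy positions 2–3 → each gets rank 3.
Cal has value 1262 mm → rank 3.

3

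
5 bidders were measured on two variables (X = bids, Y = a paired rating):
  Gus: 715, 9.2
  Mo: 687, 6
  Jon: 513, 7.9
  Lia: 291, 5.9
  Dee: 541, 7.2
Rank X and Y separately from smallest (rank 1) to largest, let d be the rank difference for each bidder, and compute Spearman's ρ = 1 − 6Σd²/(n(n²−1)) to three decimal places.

Ranks of variable 1: 5, 4, 2, 1, 3
Ranks of variable 2: 5, 2, 4, 1, 3
d = r₁ − r₂: 0, 2, -2, 0, 0
d²: 0, 4, 4, 0, 0; Σd² = 8
ρ = 1 − 6·8/(5·24) = 1 − 48/120 = 0.600

0.600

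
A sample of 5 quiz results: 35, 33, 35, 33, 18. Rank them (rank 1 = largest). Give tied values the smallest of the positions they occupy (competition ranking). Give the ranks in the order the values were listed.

Sorted (descending): 35, 35, 33, 33, 18
The 2 values of 35 occupy positions 1–2 → each gets rank 1.
The 2 values of 33 occupy positions 3–4 → each gets rank 3.

1, 3, 1, 3, 5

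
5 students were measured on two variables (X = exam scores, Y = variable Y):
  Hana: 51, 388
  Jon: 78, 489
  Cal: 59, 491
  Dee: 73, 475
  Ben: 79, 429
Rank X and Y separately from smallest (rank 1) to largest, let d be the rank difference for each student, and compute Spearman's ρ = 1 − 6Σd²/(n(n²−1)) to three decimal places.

Ranks of variable 1: 1, 4, 2, 3, 5
Ranks of variable 2: 1, 4, 5, 3, 2
d = r₁ − r₂: 0, 0, -3, 0, 3
d²: 0, 0, 9, 0, 9; Σd² = 18
ρ = 1 − 6·18/(5·24) = 1 − 108/120 = 0.100

0.100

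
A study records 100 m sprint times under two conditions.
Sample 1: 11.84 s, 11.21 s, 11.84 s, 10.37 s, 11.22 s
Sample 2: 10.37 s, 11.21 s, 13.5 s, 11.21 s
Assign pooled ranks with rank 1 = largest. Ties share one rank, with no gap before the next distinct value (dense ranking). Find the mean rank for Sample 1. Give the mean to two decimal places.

3.20

Sorted (descending): 13.5, 11.84, 11.84, 11.22, 11.21, 11.21, 11.21, 10.37, 10.37
The 2 values of 11.84 share dense rank 2.
The 3 values of 11.21 share dense rank 4.
The 2 values of 10.37 share dense rank 5.
Remaining distinct values take the next consecutive integers.
Sample 1 values → pooled ranks: 11.84→2, 11.21→4, 11.84→2, 10.37→5, 11.22→3
Mean rank = (2 + 4 + 2 + 5 + 3) / 5 = 3.20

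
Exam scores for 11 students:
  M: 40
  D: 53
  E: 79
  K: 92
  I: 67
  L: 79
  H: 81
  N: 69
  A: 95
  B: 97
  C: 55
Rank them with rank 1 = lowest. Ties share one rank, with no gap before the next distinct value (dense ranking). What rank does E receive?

Sorted (ascending): 40, 53, 55, 67, 69, 79, 79, 81, 92, 95, 97
The 2 values of 79 share dense rank 6.
Remaining distinct values take the next consecutive integers.
E has value 79 → rank 6.

6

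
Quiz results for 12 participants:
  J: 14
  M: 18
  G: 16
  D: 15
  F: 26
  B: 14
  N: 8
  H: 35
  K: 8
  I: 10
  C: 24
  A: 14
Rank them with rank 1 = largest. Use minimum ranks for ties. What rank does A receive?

7

Sorted (descending): 35, 26, 24, 18, 16, 15, 14, 14, 14, 10, 8, 8
The 3 values of 14 occupy positions 7–9 → each gets rank 7.
The 2 values of 8 occupy positions 11–12 → each gets rank 11.
A has value 14 → rank 7.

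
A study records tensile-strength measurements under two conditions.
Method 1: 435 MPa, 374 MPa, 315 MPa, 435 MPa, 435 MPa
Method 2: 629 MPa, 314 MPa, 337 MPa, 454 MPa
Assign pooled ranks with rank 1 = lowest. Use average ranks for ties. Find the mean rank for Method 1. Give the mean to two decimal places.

Sorted (ascending): 314, 315, 337, 374, 435, 435, 435, 454, 629
The 3 values of 435 occupy positions 5–7 → average rank 6.
Method 1 values → pooled ranks: 435→6, 374→4, 315→2, 435→6, 435→6
Mean rank = (6 + 4 + 2 + 6 + 6) / 5 = 4.80

4.80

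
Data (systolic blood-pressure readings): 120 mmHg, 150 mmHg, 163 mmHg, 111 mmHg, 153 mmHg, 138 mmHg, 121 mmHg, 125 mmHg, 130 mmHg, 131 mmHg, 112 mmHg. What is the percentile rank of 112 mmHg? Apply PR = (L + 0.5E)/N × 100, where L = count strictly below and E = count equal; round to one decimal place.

N = 11.
Strictly below 112: 1. Equal to 112: 1.
PR = (1 + 0.5·1)/11 × 100 = 13.6

13.6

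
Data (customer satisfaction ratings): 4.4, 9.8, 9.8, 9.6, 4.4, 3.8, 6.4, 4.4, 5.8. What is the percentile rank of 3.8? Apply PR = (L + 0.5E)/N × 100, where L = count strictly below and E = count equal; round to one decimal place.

5.6

N = 9.
Strictly below 3.8: 0. Equal to 3.8: 1.
PR = (0 + 0.5·1)/9 × 100 = 5.6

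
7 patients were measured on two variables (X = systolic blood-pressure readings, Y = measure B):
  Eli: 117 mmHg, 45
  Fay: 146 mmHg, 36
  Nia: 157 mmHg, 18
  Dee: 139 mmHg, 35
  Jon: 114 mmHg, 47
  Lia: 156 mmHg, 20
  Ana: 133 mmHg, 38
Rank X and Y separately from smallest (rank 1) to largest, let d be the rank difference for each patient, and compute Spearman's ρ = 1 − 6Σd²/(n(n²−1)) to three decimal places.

Ranks of variable 1: 2, 5, 7, 4, 1, 6, 3
Ranks of variable 2: 6, 4, 1, 3, 7, 2, 5
d = r₁ − r₂: -4, 1, 6, 1, -6, 4, -2
d²: 16, 1, 36, 1, 36, 16, 4; Σd² = 110
ρ = 1 − 6·110/(7·48) = 1 − 660/336 = -0.964

-0.964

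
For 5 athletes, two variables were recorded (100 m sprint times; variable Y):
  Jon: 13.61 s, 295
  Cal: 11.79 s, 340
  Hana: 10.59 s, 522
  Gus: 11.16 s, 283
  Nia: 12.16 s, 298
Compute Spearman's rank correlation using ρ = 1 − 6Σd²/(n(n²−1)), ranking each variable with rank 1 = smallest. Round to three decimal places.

Ranks of variable 1: 5, 3, 1, 2, 4
Ranks of variable 2: 2, 4, 5, 1, 3
d = r₁ − r₂: 3, -1, -4, 1, 1
d²: 9, 1, 16, 1, 1; Σd² = 28
ρ = 1 − 6·28/(5·24) = 1 − 168/120 = -0.400

-0.400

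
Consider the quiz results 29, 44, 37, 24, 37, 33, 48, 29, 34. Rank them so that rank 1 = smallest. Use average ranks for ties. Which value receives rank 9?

Sorted (ascending): 24, 29, 29, 33, 34, 37, 37, 44, 48
The 2 values of 29 occupy positions 2–3 → average rank (2+3)/2 = 2.5.
The 2 values of 37 occupy positions 6–7 → average rank (6+7)/2 = 6.5.
Rank 9 → value 48.

48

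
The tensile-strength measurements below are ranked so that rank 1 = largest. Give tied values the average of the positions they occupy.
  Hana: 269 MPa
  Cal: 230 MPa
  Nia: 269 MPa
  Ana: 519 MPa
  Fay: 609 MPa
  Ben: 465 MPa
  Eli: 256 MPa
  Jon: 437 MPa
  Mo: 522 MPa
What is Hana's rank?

6.5

Sorted (descending): 609, 522, 519, 465, 437, 269, 269, 256, 230
The 2 values of 269 occupy positions 6–7 → average rank (6+7)/2 = 6.5.
Hana has value 269 MPa → rank 6.5.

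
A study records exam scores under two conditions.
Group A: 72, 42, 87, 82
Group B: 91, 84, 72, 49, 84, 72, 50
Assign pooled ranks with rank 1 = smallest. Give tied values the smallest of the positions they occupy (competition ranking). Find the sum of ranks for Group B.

Sorted (ascending): 42, 49, 50, 72, 72, 72, 82, 84, 84, 87, 91
The 3 values of 72 occupy positions 4–6 → each gets rank 4.
The 2 values of 84 occupy positions 8–9 → each gets rank 8.
Group B values → pooled ranks: 91→11, 84→8, 72→4, 49→2, 84→8, 72→4, 50→3
Rank sum = 11 + 8 + 4 + 2 + 8 + 4 + 3 = 40

40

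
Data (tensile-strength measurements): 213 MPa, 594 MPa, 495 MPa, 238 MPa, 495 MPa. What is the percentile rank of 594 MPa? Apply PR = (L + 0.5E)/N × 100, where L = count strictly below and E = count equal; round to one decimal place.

N = 5.
Strictly below 594: 4. Equal to 594: 1.
PR = (4 + 0.5·1)/5 × 100 = 90.0

90.0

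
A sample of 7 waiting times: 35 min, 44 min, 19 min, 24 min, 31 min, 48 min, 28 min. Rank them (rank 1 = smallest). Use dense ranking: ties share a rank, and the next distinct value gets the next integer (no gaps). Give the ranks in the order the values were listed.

5, 6, 1, 2, 4, 7, 3

Sorted (ascending): 19, 24, 28, 31, 35, 44, 48
No ties — each value takes its position as its rank.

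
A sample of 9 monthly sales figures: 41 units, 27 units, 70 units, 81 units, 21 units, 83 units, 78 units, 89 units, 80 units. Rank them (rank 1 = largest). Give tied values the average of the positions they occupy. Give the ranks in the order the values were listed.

Sorted (descending): 89, 83, 81, 80, 78, 70, 41, 27, 21
No ties — each value takes its position as its rank.

7, 8, 6, 3, 9, 2, 5, 1, 4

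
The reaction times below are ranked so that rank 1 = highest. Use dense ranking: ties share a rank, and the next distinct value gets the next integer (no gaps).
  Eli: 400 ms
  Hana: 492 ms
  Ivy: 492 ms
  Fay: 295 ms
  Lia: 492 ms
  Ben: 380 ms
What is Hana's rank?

Sorted (descending): 492, 492, 492, 400, 380, 295
The 3 values of 492 share dense rank 1.
Remaining distinct values take the next consecutive integers.
Hana has value 492 ms → rank 1.

1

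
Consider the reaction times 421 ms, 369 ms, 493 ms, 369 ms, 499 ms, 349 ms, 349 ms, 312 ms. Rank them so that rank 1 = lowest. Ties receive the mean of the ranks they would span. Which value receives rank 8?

Sorted (ascending): 312, 349, 349, 369, 369, 421, 493, 499
The 2 values of 349 occupy positions 2–3 → average rank (2+3)/2 = 2.5.
The 2 values of 369 occupy positions 4–5 → average rank (4+5)/2 = 4.5.
Rank 8 → value 499.

499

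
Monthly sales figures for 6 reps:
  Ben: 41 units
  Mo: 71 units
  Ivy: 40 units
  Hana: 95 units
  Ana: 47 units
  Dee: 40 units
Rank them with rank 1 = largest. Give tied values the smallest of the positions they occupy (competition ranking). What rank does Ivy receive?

Sorted (descending): 95, 71, 47, 41, 40, 40
The 2 values of 40 occupy positions 5–6 → each gets rank 5.
Ivy has value 40 units → rank 5.

5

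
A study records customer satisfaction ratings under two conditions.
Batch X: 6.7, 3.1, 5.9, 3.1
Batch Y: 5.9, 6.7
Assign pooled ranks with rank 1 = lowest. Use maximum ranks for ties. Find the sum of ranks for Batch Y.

Sorted (ascending): 3.1, 3.1, 5.9, 5.9, 6.7, 6.7
The 2 values of 3.1 occupy positions 1–2 → each gets rank 2.
The 2 values of 5.9 occupy positions 3–4 → each gets rank 4.
The 2 values of 6.7 occupy positions 5–6 → each gets rank 6.
Batch Y values → pooled ranks: 5.9→4, 6.7→6
Rank sum = 4 + 6 = 10

10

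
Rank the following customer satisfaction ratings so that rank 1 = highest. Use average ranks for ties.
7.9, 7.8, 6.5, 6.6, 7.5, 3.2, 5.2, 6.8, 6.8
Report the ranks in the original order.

1, 2, 7, 6, 3, 9, 8, 4.5, 4.5

Sorted (descending): 7.9, 7.8, 7.5, 6.8, 6.8, 6.6, 6.5, 5.2, 3.2
The 2 values of 6.8 occupy positions 4–5 → average rank (4+5)/2 = 4.5.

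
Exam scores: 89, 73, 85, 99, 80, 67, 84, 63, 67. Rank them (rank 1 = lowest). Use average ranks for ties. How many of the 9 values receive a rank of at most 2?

Sorted (ascending): 63, 67, 67, 73, 80, 84, 85, 89, 99
The 2 values of 67 occupy positions 2–3 → average rank (2+3)/2 = 2.5.
Ranks ≤ 2: {1} → 1 value.

1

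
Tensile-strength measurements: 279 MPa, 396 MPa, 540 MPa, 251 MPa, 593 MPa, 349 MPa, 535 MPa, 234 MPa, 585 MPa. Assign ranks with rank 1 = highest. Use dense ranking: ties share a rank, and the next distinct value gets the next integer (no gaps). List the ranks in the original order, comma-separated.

Sorted (descending): 593, 585, 540, 535, 396, 349, 279, 251, 234
No ties — each value takes its position as its rank.

7, 5, 3, 8, 1, 6, 4, 9, 2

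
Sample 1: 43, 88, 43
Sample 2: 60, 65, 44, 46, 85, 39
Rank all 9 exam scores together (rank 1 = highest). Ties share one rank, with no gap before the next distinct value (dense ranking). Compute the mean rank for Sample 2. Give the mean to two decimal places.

4.67

Sorted (descending): 88, 85, 65, 60, 46, 44, 43, 43, 39
The 2 values of 43 share dense rank 7.
Remaining distinct values take the next consecutive integers.
Sample 2 values → pooled ranks: 60→4, 65→3, 44→6, 46→5, 85→2, 39→8
Mean rank = (4 + 3 + 6 + 5 + 2 + 8) / 6 = 4.67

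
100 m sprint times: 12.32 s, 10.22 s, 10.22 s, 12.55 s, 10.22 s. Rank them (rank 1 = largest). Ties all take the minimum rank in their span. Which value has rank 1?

12.55

Sorted (descending): 12.55, 12.32, 10.22, 10.22, 10.22
The 3 values of 10.22 occupy positions 3–5 → each gets rank 3.
Rank 1 → value 12.55.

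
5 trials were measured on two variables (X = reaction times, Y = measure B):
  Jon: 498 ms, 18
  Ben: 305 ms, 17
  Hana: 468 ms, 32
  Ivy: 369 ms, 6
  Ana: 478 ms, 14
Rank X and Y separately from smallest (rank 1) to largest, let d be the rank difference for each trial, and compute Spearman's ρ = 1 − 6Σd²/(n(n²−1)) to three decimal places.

0.300

Ranks of variable 1: 5, 1, 3, 2, 4
Ranks of variable 2: 4, 3, 5, 1, 2
d = r₁ − r₂: 1, -2, -2, 1, 2
d²: 1, 4, 4, 1, 4; Σd² = 14
ρ = 1 − 6·14/(5·24) = 1 − 84/120 = 0.300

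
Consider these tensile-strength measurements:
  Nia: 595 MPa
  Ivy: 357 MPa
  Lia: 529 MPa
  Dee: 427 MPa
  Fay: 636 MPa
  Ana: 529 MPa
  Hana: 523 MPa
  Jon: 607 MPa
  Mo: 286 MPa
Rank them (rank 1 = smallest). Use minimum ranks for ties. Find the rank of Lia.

Sorted (ascending): 286, 357, 427, 523, 529, 529, 595, 607, 636
The 2 values of 529 occupy positions 5–6 → each gets rank 5.
Lia has value 529 MPa → rank 5.

5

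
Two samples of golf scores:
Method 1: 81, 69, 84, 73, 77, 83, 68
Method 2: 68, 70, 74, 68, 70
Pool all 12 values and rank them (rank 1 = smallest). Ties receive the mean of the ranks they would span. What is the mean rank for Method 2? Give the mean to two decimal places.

4.60

Sorted (ascending): 68, 68, 68, 69, 70, 70, 73, 74, 77, 81, 83, 84
The 3 values of 68 occupy positions 1–3 → average rank 2.
The 2 values of 70 occupy positions 5–6 → average rank (5+6)/2 = 5.5.
Method 2 values → pooled ranks: 68→2, 70→5.5, 74→8, 68→2, 70→5.5
Mean rank = (2 + 5.5 + 8 + 2 + 5.5) / 5 = 4.60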